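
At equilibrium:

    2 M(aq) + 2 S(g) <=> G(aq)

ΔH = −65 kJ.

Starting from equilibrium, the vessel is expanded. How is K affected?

unchanged

The equilibrium constant depends only on temperature. This perturbation may move the position of equilibrium, but since T is unchanged, K itself is unchanged.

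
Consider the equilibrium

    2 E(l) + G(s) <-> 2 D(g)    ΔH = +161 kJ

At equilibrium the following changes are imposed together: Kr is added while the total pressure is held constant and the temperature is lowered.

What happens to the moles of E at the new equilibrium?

cannot be determined

Adding inert gas at constant total pressure expands the volume and lowers every reacting partial pressure. With Δn_gas = 2 − 0 = +2, Q moves away from K toward the side with fewer gas moles, so the system shifts toward the side with more gas moles — to the right.
The forward reaction is endothermic. Lowering T favours the exothermic direction — shift to the left.
The two effects oppose each other, so the net shift — and hence the change in E — cannot be determined from the given information.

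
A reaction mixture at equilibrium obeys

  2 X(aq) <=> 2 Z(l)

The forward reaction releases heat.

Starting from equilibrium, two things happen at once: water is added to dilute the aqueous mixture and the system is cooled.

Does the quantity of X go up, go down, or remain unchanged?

cannot be determined

Dilution lowers every aqueous concentration by the same factor. Δn_aq = 0 − 2 = -2, so the system shifts toward the side with more dissolved moles — to the left.
The forward reaction is exothermic. Lowering T favours the exothermic direction — shift to the right.
The two effects oppose each other, so the net shift — and hence the change in X — cannot be determined from the given information.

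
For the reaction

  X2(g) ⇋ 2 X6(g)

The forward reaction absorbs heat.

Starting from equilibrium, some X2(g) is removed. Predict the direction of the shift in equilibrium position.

left

Removing X2 (g), a reactant, drives the reaction to the left.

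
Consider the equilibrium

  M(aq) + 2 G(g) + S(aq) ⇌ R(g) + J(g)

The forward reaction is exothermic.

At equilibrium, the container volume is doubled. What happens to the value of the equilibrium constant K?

The equilibrium constant depends only on temperature. This perturbation changes neither the position of equilibrium nor K.

unchanged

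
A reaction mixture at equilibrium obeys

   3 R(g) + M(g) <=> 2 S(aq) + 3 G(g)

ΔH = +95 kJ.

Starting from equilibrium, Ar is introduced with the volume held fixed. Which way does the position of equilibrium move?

At constant volume, adding an inert gas leaves every reacting species' partial pressure unchanged, so Q is unchanged — no shift from this change.

no shift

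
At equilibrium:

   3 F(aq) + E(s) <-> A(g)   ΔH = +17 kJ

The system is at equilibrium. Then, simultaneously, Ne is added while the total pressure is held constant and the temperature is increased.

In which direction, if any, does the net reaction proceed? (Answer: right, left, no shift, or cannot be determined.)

right

Adding inert gas at constant total pressure expands the volume and lowers every reacting partial pressure. With Δn_gas = 1 − 0 = +1, Q moves away from K toward the side with fewer gas moles, so the system shifts toward the side with more gas moles — to the right.
The forward reaction is endothermic. Raising T favours the endothermic direction — shift to the right.
All effects act in the same direction — net shift to the right.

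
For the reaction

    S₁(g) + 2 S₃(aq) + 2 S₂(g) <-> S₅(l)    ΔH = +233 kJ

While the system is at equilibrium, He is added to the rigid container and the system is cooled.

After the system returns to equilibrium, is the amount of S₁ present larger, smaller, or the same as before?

increases

At constant volume, adding an inert gas leaves every reacting species' partial pressure unchanged, so Q is unchanged — no shift from this change.
The forward reaction is endothermic. Lowering T favours the exothermic direction — shift to the left.
The net shift is to the left. S₁ is a reactant, so its amount increases.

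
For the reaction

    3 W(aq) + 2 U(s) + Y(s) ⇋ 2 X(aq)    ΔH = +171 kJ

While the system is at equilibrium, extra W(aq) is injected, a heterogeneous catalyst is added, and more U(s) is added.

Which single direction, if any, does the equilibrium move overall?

Adding W (aq), a reactant, drives the reaction to the right.
A catalyst speeds both forward and reverse rates equally; it changes neither Q nor K — no shift from this change.
U is a pure solid; its activity is 1 regardless of amount, so Q is unaffected — no shift from this change.
Only the nonzero effect(s) matter; the net shift is to the right.

right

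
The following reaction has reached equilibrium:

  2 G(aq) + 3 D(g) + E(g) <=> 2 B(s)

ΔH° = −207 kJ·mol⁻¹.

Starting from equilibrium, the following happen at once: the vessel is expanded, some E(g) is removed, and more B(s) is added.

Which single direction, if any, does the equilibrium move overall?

Gas moles: reactants 4, products 0 (Δn_gas = -4). Expansion shifts the system toward the side with more moles of gas — to the left.
Removing E (g), a reactant, drives the reaction to the left.
B is a pure solid; its activity is 1 regardless of amount, so Q is unaffected — no shift from this change.
Only the nonzero effect(s) matter; the net shift is to the left.

left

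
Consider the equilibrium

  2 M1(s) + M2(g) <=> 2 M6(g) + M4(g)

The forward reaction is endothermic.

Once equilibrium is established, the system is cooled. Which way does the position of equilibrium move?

left

The forward reaction is endothermic. Lowering T favours the exothermic direction — shift to the left.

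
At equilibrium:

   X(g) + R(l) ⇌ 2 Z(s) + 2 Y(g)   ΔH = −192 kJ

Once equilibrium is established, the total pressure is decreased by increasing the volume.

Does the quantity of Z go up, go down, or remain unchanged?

increases

Gas moles: reactants 1, products 2 (Δn_gas = +1). Expansion shifts the system toward the side with more moles of gas — to the right.
The net shift is to the right. Z is a product, so its amount increases.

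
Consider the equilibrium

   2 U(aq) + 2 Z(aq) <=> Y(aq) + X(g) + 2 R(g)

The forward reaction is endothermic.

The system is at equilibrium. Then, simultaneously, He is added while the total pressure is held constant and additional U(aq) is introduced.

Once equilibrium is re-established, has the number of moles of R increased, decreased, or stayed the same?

Adding inert gas at constant total pressure expands the volume and lowers every reacting partial pressure. With Δn_gas = 3 − 0 = +3, Q moves away from K toward the side with fewer gas moles, so the system shifts toward the side with more gas moles — to the right.
Adding U (aq), a reactant, drives the reaction to the right.
The net shift is to the right. R is a product, so its amount increases.

increases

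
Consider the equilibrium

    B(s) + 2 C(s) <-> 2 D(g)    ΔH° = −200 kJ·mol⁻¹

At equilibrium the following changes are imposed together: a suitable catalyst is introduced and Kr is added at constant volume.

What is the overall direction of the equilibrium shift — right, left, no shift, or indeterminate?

A catalyst speeds both forward and reverse rates equally; it changes neither Q nor K — no shift from this change.
At constant volume, adding an inert gas leaves every reacting species' partial pressure unchanged, so Q is unchanged — no shift from this change.
None of the changes alters Q relative to K, so there is no net shift.

no shift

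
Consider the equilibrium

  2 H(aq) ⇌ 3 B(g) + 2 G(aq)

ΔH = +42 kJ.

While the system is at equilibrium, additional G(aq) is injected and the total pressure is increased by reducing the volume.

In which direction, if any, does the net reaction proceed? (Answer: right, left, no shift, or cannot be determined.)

Adding G (aq), a product, drives the reaction to the left.
Gas moles: reactants 0, products 3 (Δn_gas = +3). Compression shifts the system toward the side with fewer moles of gas — to the left.
All effects act in the same direction — net shift to the left.

left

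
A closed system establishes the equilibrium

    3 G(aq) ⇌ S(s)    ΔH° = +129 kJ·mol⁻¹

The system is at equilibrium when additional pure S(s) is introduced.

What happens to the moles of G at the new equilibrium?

unchanged

S is a pure solid; its activity is 1 regardless of amount, so Q is unaffected — no shift from this change.
No net shift occurs, so the amount of G is unchanged.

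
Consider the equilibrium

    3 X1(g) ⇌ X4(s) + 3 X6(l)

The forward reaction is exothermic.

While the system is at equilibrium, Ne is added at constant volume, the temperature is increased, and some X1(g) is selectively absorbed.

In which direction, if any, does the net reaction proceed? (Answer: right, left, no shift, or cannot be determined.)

left

At constant volume, adding an inert gas leaves every reacting species' partial pressure unchanged, so Q is unchanged — no shift from this change.
The forward reaction is exothermic. Raising T favours the endothermic direction — shift to the left.
Removing X1 (g), a reactant, drives the reaction to the left.
Only the nonzero effect(s) matter; the net shift is to the left.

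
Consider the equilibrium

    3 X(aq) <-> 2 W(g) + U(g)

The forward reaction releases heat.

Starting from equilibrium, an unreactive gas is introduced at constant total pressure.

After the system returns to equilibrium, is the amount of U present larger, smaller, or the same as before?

Adding inert gas at constant total pressure expands the volume and lowers every reacting partial pressure. With Δn_gas = 3 − 0 = +3, Q moves away from K toward the side with fewer gas moles, so the system shifts toward the side with more gas moles — to the right.
The net shift is to the right. U is a product, so its amount increases.

increases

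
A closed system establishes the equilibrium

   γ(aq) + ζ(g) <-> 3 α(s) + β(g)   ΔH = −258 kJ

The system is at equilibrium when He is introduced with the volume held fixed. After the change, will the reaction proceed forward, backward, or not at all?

At constant volume, adding an inert gas leaves every reacting species' partial pressure unchanged, so Q is unchanged — no shift from this change.

no shift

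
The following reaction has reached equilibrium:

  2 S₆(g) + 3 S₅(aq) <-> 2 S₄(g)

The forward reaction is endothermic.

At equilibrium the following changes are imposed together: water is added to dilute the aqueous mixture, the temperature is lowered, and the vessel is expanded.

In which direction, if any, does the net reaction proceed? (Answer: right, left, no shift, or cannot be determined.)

Dilution lowers every aqueous concentration by the same factor. Δn_aq = 0 − 3 = -3, so the system shifts toward the side with more dissolved moles — to the left.
The forward reaction is endothermic. Lowering T favours the exothermic direction — shift to the left.
Gas moles: reactants 2, products 2. Δn_gas = 0, so a volume change leaves Q equal to K — no shift from this change.
Only the nonzero effect(s) matter; the net shift is to the left.

left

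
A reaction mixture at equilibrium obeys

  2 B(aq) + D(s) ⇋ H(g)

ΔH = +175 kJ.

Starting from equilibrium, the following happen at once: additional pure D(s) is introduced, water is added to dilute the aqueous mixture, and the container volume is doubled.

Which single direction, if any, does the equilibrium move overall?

cannot be determined

D is a pure solid; its activity is 1 regardless of amount, so Q is unaffected — no shift from this change.
Dilution lowers every aqueous concentration by the same factor. Δn_aq = 0 − 2 = -2, so the system shifts toward the side with more dissolved moles — to the left.
Gas moles: reactants 0, products 1 (Δn_gas = +1). Expansion shifts the system toward the side with more moles of gas — to the right.
The individual effects push in opposite directions; without quantitative information the net direction cannot be determined.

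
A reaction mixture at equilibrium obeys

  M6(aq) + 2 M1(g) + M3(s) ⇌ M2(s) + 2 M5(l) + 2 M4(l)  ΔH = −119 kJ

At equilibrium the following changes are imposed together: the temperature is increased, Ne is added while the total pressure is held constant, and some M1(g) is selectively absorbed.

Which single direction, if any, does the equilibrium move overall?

left

The forward reaction is exothermic. Raising T favours the endothermic direction — shift to the left.
Adding inert gas at constant total pressure expands the volume and lowers every reacting partial pressure. With Δn_gas = 0 − 2 = -2, Q moves away from K toward the side with fewer gas moles, so the system shifts toward the side with more gas moles — to the left.
Removing M1 (g), a reactant, drives the reaction to the left.
All effects act in the same direction — net shift to the left.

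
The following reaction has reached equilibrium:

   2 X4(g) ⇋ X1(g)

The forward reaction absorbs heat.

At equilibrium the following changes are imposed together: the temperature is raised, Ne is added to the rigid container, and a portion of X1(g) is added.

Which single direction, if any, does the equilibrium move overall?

The forward reaction is endothermic. Raising T favours the endothermic direction — shift to the right.
At constant volume, adding an inert gas leaves every reacting species' partial pressure unchanged, so Q is unchanged — no shift from this change.
Adding X1 (g), a product, drives the reaction to the left.
The individual effects push in opposite directions; without quantitative information the net direction cannot be determined.

cannot be determined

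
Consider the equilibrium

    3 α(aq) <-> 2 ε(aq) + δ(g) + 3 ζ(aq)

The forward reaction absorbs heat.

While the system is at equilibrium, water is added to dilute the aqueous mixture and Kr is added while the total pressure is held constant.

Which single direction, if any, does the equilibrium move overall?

right

Dilution lowers every aqueous concentration by the same factor. Δn_aq = 5 − 3 = +2, so the system shifts toward the side with more dissolved moles — to the right.
Adding inert gas at constant total pressure expands the volume and lowers every reacting partial pressure. With Δn_gas = 1 − 0 = +1, Q moves away from K toward the side with fewer gas moles, so the system shifts toward the side with more gas moles — to the right.
All effects act in the same direction — net shift to the right.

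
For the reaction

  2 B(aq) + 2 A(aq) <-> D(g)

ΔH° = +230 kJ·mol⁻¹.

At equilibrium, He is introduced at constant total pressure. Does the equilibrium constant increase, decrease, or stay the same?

The equilibrium constant depends only on temperature. This perturbation may move the position of equilibrium, but since T is unchanged, K itself is unchanged.

unchanged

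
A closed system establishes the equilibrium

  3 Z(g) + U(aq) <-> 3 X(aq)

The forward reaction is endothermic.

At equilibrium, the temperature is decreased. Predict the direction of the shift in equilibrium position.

The forward reaction is endothermic. Lowering T favours the exothermic direction — shift to the left.

left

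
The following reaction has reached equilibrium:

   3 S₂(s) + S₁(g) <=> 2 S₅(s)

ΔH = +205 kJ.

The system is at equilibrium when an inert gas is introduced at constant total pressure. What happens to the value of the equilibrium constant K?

unchanged

The equilibrium constant depends only on temperature. This perturbation may move the position of equilibrium, but since T is unchanged, K itself is unchanged.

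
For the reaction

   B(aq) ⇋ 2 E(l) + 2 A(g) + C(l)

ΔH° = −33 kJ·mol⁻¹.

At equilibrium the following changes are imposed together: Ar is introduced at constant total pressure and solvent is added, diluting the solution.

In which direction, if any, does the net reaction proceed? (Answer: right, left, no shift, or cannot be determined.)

cannot be determined

Adding inert gas at constant total pressure expands the volume and lowers every reacting partial pressure. With Δn_gas = 2 − 0 = +2, Q moves away from K toward the side with fewer gas moles, so the system shifts toward the side with more gas moles — to the right.
Dilution lowers every aqueous concentration by the same factor. Δn_aq = 0 − 1 = -1, so the system shifts toward the side with more dissolved moles — to the left.
The individual effects push in opposite directions; without quantitative information the net direction cannot be determined.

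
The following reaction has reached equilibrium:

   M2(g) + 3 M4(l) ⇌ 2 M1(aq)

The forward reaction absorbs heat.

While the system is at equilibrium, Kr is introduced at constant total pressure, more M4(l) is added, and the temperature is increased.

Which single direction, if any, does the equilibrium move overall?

Adding inert gas at constant total pressure expands the volume and lowers every reacting partial pressure. With Δn_gas = 0 − 1 = -1, Q moves away from K toward the side with fewer gas moles, so the system shifts toward the side with more gas moles — to the left.
M4 is a pure liquid; its activity is 1 regardless of amount, so Q is unaffected — no shift from this change.
The forward reaction is endothermic. Raising T favours the endothermic direction — shift to the right.
The individual effects push in opposite directions; without quantitative information the net direction cannot be determined.

cannot be determined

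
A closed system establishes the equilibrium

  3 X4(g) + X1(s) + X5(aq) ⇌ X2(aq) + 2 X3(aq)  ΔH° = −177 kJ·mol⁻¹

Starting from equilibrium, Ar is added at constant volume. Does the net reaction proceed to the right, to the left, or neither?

At constant volume, adding an inert gas leaves every reacting species' partial pressure unchanged, so Q is unchanged — no shift from this change.

no shift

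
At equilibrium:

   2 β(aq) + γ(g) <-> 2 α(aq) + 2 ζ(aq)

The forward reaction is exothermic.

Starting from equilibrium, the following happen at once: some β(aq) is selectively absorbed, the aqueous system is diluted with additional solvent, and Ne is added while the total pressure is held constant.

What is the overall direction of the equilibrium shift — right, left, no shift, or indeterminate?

cannot be determined

Removing β (aq), a reactant, drives the reaction to the left.
Dilution lowers every aqueous concentration by the same factor. Δn_aq = 4 − 2 = +2, so the system shifts toward the side with more dissolved moles — to the right.
Adding inert gas at constant total pressure expands the volume and lowers every reacting partial pressure. With Δn_gas = 0 − 1 = -1, Q moves away from K toward the side with fewer gas moles, so the system shifts toward the side with more gas moles — to the left.
The individual effects push in opposite directions; without quantitative information the net direction cannot be determined.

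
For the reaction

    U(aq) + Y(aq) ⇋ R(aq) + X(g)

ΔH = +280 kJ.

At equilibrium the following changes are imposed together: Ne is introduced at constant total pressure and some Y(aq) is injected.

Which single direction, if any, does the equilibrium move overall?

right

Adding inert gas at constant total pressure expands the volume and lowers every reacting partial pressure. With Δn_gas = 1 − 0 = +1, Q moves away from K toward the side with fewer gas moles, so the system shifts toward the side with more gas moles — to the right.
Adding Y (aq), a reactant, drives the reaction to the right.
All effects act in the same direction — net shift to the right.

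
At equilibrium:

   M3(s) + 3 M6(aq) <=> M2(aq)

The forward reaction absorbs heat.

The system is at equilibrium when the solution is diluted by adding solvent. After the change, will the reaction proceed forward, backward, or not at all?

Dilution lowers every aqueous concentration by the same factor. Δn_aq = 1 − 3 = -2, so the system shifts toward the side with more dissolved moles — to the left.

left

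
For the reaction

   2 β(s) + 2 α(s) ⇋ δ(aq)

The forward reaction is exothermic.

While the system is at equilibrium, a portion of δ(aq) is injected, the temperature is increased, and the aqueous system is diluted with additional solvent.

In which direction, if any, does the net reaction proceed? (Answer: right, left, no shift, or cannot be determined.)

Adding δ (aq), a product, drives the reaction to the left.
The forward reaction is exothermic. Raising T favours the endothermic direction — shift to the left.
Dilution lowers every aqueous concentration by the same factor. Δn_aq = 1 − 0 = +1, so the system shifts toward the side with more dissolved moles — to the right.
The individual effects push in opposite directions; without quantitative information the net direction cannot be determined.

cannot be determined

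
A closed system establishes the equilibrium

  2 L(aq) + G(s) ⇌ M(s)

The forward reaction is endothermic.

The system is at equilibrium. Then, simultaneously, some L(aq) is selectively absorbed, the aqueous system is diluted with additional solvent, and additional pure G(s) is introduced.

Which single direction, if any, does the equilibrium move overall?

left

Removing L (aq), a reactant, drives the reaction to the left.
Dilution lowers every aqueous concentration by the same factor. Δn_aq = 0 − 2 = -2, so the system shifts toward the side with more dissolved moles — to the left.
G is a pure solid; its activity is 1 regardless of amount, so Q is unaffected — no shift from this change.
Only the nonzero effect(s) matter; the net shift is to the left.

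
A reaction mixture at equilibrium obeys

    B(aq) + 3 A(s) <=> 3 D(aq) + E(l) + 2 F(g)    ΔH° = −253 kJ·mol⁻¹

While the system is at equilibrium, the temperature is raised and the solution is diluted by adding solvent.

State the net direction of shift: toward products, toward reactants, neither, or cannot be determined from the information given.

The forward reaction is exothermic. Raising T favours the endothermic direction — shift to the left.
Dilution lowers every aqueous concentration by the same factor. Δn_aq = 3 − 1 = +2, so the system shifts toward the side with more dissolved moles — to the right.
The individual effects push in opposite directions; without quantitative information the net direction cannot be determined.

cannot be determined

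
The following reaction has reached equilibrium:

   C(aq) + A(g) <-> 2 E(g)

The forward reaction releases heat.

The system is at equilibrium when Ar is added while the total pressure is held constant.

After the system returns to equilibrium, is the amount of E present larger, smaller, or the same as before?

Adding inert gas at constant total pressure expands the volume and lowers every reacting partial pressure. With Δn_gas = 2 − 1 = +1, Q moves away from K toward the side with fewer gas moles, so the system shifts toward the side with more gas moles — to the right.
The net shift is to the right. E is a product, so its amount increases.

increases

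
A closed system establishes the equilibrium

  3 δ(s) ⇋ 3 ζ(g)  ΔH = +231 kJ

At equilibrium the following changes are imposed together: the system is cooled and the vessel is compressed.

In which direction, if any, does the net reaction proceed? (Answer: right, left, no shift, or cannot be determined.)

The forward reaction is endothermic. Lowering T favours the exothermic direction — shift to the left.
Gas moles: reactants 0, products 3 (Δn_gas = +3). Compression shifts the system toward the side with fewer moles of gas — to the left.
All effects act in the same direction — net shift to the left.

left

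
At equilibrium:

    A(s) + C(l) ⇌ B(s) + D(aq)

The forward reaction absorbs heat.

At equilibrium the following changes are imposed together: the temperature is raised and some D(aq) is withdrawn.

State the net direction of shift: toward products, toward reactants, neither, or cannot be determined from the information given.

The forward reaction is endothermic. Raising T favours the endothermic direction — shift to the right.
Removing D (aq), a product, drives the reaction to the right.
All effects act in the same direction — net shift to the right.

right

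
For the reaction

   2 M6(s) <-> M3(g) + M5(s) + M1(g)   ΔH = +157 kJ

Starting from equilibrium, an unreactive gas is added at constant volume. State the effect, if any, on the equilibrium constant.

unchanged

The equilibrium constant depends only on temperature. This perturbation changes neither the position of equilibrium nor K.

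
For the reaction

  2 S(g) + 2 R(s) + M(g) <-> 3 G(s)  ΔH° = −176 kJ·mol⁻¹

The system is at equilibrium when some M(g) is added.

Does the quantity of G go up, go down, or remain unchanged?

increases

Adding M (g), a reactant, drives the reaction to the right.
The net shift is to the right. G is a product, so its amount increases.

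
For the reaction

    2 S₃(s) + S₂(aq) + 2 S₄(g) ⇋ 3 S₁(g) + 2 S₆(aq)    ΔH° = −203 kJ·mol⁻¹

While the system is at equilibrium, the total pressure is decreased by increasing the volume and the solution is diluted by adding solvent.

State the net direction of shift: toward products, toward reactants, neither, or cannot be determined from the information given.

right

Gas moles: reactants 2, products 3 (Δn_gas = +1). Expansion shifts the system toward the side with more moles of gas — to the right.
Dilution lowers every aqueous concentration by the same factor. Δn_aq = 2 − 1 = +1, so the system shifts toward the side with more dissolved moles — to the right.
All effects act in the same direction — net shift to the right.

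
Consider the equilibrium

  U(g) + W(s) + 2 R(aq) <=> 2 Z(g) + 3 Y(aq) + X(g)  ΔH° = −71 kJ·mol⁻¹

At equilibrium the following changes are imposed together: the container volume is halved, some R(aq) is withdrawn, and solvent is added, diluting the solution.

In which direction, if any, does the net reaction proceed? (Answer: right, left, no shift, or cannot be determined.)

cannot be determined

Gas moles: reactants 1, products 3 (Δn_gas = +2). Compression shifts the system toward the side with fewer moles of gas — to the left.
Removing R (aq), a reactant, drives the reaction to the left.
Dilution lowers every aqueous concentration by the same factor. Δn_aq = 3 − 2 = +1, so the system shifts toward the side with more dissolved moles — to the right.
The individual effects push in opposite directions; without quantitative information the net direction cannot be determined.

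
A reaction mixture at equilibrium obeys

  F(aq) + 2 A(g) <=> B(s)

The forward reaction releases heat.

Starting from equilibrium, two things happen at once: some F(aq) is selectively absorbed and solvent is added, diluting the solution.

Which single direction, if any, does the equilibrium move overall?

Removing F (aq), a reactant, drives the reaction to the left.
Dilution lowers every aqueous concentration by the same factor. Δn_aq = 0 − 1 = -1, so the system shifts toward the side with more dissolved moles — to the left.
All effects act in the same direction — net shift to the left.

left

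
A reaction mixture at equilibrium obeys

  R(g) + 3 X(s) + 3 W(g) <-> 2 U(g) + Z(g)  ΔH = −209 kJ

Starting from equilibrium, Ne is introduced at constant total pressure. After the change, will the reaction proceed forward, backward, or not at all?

left

Adding inert gas at constant total pressure expands the volume and lowers every reacting partial pressure. With Δn_gas = 3 − 4 = -1, Q moves away from K toward the side with fewer gas moles, so the system shifts toward the side with more gas moles — to the left.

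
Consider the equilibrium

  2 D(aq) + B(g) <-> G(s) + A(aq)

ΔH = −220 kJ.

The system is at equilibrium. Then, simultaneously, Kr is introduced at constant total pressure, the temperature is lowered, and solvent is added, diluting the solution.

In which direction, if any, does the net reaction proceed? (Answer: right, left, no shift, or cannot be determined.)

cannot be determined

Adding inert gas at constant total pressure expands the volume and lowers every reacting partial pressure. With Δn_gas = 0 − 1 = -1, Q moves away from K toward the side with fewer gas moles, so the system shifts toward the side with more gas moles — to the left.
The forward reaction is exothermic. Lowering T favours the exothermic direction — shift to the right.
Dilution lowers every aqueous concentration by the same factor. Δn_aq = 1 − 2 = -1, so the system shifts toward the side with more dissolved moles — to the left.
The individual effects push in opposite directions; without quantitative information the net direction cannot be determined.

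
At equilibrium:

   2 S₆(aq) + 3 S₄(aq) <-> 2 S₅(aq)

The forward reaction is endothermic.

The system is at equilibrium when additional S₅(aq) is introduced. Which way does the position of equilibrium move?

left

Adding S₅ (aq), a product, drives the reaction to the left.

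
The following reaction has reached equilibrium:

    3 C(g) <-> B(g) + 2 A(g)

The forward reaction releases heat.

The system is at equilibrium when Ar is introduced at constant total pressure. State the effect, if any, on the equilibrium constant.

unchanged

The equilibrium constant depends only on temperature. This perturbation changes neither the position of equilibrium nor K.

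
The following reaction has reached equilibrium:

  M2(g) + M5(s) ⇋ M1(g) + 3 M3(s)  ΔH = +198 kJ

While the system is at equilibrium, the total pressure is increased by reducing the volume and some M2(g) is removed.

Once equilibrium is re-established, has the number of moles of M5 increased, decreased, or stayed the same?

Gas moles: reactants 1, products 1. Δn_gas = 0, so a volume change leaves Q equal to K — no shift from this change.
Removing M2 (g), a reactant, drives the reaction to the left.
The net shift is to the left. M5 is a reactant, so its amount increases.

increases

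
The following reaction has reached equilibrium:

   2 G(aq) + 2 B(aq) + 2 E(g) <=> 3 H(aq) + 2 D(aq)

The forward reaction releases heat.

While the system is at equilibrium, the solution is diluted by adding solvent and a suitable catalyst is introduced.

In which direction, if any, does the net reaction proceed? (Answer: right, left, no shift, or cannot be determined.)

Dilution lowers every aqueous concentration by the same factor. Δn_aq = 5 − 4 = +1, so the system shifts toward the side with more dissolved moles — to the right.
A catalyst speeds both forward and reverse rates equally; it changes neither Q nor K — no shift from this change.
Only the nonzero effect(s) matter; the net shift is to the right.

right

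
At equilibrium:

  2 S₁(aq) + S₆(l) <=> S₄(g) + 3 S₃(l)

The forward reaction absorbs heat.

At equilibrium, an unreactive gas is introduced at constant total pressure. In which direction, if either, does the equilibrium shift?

right

Adding inert gas at constant total pressure expands the volume and lowers every reacting partial pressure. With Δn_gas = 1 − 0 = +1, Q moves away from K toward the side with fewer gas moles, so the system shifts toward the side with more gas moles — to the right.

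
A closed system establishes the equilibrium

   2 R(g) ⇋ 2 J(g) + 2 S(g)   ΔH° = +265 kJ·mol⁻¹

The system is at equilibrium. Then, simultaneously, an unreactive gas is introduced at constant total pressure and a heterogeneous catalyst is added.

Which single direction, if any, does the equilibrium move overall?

right

Adding inert gas at constant total pressure expands the volume and lowers every reacting partial pressure. With Δn_gas = 4 − 2 = +2, Q moves away from K toward the side with fewer gas moles, so the system shifts toward the side with more gas moles — to the right.
A catalyst speeds both forward and reverse rates equally; it changes neither Q nor K — no shift from this change.
Only the nonzero effect(s) matter; the net shift is to the right.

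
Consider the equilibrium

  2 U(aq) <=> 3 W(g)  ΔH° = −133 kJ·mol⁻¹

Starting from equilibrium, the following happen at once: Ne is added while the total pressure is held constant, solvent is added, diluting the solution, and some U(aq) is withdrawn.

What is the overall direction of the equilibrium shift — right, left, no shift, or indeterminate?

Adding inert gas at constant total pressure expands the volume and lowers every reacting partial pressure. With Δn_gas = 3 − 0 = +3, Q moves away from K toward the side with fewer gas moles, so the system shifts toward the side with more gas moles — to the right.
Dilution lowers every aqueous concentration by the same factor. Δn_aq = 0 − 2 = -2, so the system shifts toward the side with more dissolved moles — to the left.
Removing U (aq), a reactant, drives the reaction to the left.
The individual effects push in opposite directions; without quantitative information the net direction cannot be determined.

cannot be determined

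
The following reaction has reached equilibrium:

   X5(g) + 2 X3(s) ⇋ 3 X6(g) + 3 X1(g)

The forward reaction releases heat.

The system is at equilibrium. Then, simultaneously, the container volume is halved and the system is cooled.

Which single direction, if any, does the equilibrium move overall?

Gas moles: reactants 1, products 6 (Δn_gas = +5). Compression shifts the system toward the side with fewer moles of gas — to the left.
The forward reaction is exothermic. Lowering T favours the exothermic direction — shift to the right.
The individual effects push in opposite directions; without quantitative information the net direction cannot be determined.

cannot be determined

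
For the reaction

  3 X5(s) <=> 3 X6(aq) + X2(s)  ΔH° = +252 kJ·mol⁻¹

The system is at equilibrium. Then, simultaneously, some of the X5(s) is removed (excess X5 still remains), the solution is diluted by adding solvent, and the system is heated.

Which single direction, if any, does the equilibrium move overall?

right

X5 is a pure solid; its activity is 1 regardless of amount, so Q is unaffected — no shift from this change.
Dilution lowers every aqueous concentration by the same factor. Δn_aq = 3 − 0 = +3, so the system shifts toward the side with more dissolved moles — to the right.
The forward reaction is endothermic. Raising T favours the endothermic direction — shift to the right.
Only the nonzero effect(s) matter; the net shift is to the right.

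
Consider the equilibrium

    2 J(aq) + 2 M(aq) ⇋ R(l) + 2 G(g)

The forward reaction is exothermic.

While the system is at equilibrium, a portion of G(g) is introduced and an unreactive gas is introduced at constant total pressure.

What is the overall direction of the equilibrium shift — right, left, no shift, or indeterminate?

cannot be determined

Adding G (g), a product, drives the reaction to the left.
Adding inert gas at constant total pressure expands the volume and lowers every reacting partial pressure. With Δn_gas = 2 − 0 = +2, Q moves away from K toward the side with fewer gas moles, so the system shifts toward the side with more gas moles — to the right.
The individual effects push in opposite directions; without quantitative information the net direction cannot be determined.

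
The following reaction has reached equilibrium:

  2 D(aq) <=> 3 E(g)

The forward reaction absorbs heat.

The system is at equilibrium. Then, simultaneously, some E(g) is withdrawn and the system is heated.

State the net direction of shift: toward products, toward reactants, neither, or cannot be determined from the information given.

right

Removing E (g), a product, drives the reaction to the right.
The forward reaction is endothermic. Raising T favours the endothermic direction — shift to the right.
All effects act in the same direction — net shift to the right.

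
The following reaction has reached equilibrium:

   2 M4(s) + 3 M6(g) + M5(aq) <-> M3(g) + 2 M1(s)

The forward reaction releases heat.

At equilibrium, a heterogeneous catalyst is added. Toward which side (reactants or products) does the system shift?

no shift

A catalyst speeds both forward and reverse rates equally; it changes neither Q nor K — no shift from this change.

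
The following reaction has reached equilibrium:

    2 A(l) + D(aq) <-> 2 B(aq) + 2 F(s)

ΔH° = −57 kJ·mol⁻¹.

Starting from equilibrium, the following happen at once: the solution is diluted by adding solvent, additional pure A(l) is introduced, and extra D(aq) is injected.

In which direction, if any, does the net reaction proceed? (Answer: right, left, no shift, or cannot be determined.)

right

Dilution lowers every aqueous concentration by the same factor. Δn_aq = 2 − 1 = +1, so the system shifts toward the side with more dissolved moles — to the right.
A is a pure liquid; its activity is 1 regardless of amount, so Q is unaffected — no shift from this change.
Adding D (aq), a reactant, drives the reaction to the right.
Only the nonzero effect(s) matter; the net shift is to the right.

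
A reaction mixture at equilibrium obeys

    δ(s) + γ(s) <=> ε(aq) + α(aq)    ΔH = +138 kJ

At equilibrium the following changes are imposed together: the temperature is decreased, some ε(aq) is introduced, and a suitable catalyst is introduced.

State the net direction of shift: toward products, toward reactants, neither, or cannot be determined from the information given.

The forward reaction is endothermic. Lowering T favours the exothermic direction — shift to the left.
Adding ε (aq), a product, drives the reaction to the left.
A catalyst speeds both forward and reverse rates equally; it changes neither Q nor K — no shift from this change.
Only the nonzero effect(s) matter; the net shift is to the left.

left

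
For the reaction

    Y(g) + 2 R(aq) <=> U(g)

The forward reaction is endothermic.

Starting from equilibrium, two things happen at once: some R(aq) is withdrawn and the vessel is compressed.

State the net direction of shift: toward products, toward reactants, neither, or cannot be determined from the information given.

left

Removing R (aq), a reactant, drives the reaction to the left.
Gas moles: reactants 1, products 1. Δn_gas = 0, so a volume change leaves Q equal to K — no shift from this change.
Only the nonzero effect(s) matter; the net shift is to the left.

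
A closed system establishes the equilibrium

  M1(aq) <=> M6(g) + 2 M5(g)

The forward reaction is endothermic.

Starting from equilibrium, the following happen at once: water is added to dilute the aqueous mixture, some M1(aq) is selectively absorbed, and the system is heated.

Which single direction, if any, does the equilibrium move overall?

Dilution lowers every aqueous concentration by the same factor. Δn_aq = 0 − 1 = -1, so the system shifts toward the side with more dissolved moles — to the left.
Removing M1 (aq), a reactant, drives the reaction to the left.
The forward reaction is endothermic. Raising T favours the endothermic direction — shift to the right.
The individual effects push in opposite directions; without quantitative information the net direction cannot be determined.

cannot be determined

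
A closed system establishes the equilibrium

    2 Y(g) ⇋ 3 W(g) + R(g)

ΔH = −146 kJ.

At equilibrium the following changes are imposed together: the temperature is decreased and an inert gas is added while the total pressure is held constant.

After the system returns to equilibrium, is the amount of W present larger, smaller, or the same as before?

The forward reaction is exothermic. Lowering T favours the exothermic direction — shift to the right.
Adding inert gas at constant total pressure expands the volume and lowers every reacting partial pressure. With Δn_gas = 4 − 2 = +2, Q moves away from K toward the side with fewer gas moles, so the system shifts toward the side with more gas moles — to the right.
The net shift is to the right. W is a product, so its amount increases.

increases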